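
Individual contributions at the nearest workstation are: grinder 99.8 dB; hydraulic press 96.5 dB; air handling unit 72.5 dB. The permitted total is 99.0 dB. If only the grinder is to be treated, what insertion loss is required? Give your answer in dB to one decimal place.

4.4 dB

The untreated sources together contribute 10^(96.5/10) + 10^(72.5/10) = 4.485e+09, i.e. 96.52 dB.
The limit corresponds to 10^(99.0/10) = 7.943e+09; subtracting the fixed part leaves 3.459e+09 for the grinder, i.e. 95.39 dB.
Required insertion loss = 99.8 − 95.39 = 4.41 dB.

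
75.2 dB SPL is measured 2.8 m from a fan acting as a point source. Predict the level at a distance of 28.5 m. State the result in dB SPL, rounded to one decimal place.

For a point source, L₂ = L₁ − 20·log₁₀(r₂/r₁).
L₂ = 75.2 − 20·log₁₀(28.5/2.8) = 75.2 − 20.154 = 55.05 dB SPL.

55.0 dB SPL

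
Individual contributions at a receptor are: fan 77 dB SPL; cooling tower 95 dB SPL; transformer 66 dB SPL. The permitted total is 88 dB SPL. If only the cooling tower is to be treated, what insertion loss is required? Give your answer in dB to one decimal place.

7.4 dB

Everything except the cooling tower sums to 10^(77/10) + 10^(66/10) = 5.410e+07 in linear terms, 77.33 dB SPL.
The limit corresponds to 10^(88/10) = 6.310e+08; subtracting the fixed part leaves 5.769e+08 for the cooling tower, i.e. 87.61 dB SPL.
Required insertion loss = 95 − 87.61 = 7.39 dB.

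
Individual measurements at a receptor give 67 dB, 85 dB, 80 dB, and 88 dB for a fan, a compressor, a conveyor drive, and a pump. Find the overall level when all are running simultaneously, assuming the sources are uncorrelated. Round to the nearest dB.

Incoherent sources combine by intensity addition: L_total = 10·log₁₀(Σ 10^(L_i/10)).
Σ 10^(L/10) = 10^(67/10) + 10^(85/10) + 10^(80/10) + 10^(88/10) = 1.052e+09.
L_total = 10·log₁₀(1.052e+09) = 90.22 dB.

90 dB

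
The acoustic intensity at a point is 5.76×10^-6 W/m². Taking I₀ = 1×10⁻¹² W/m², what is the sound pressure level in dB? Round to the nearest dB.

68 dB

Dividing by I₀ shifts the exponent by 12: I/I₀ = 5.76×10^6.
L = 10·(0.7604 + 6) = 67.60 dB.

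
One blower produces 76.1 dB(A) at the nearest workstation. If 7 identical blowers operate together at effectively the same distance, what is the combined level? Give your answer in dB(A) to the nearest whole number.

85 dB(A)

N identical incoherent sources raise the level by 10·log₁₀ N.
L_total = 76.1 + 10·log₁₀(7) = 76.1 + 8.451 = 84.55 dB(A).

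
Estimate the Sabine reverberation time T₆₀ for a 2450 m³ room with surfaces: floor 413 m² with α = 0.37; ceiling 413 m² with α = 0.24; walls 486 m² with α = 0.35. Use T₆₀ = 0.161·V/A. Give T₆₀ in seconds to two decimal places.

Total absorption A = 413·0.37 + 413·0.24 + 486·0.35 = 422.03 m² sabins.
T₆₀ = 0.161·V/A = 0.161·2450/422.03 = 0.935 s.

0.93 s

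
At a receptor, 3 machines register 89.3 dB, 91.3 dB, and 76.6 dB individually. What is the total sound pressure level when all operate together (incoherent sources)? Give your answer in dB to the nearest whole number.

94 dB

Incoherent sources combine by intensity addition: L_total = 10·log₁₀(Σ 10^(L_i/10)).
Σ 10^(L/10) = 10^(89.3/10) + 10^(91.3/10) + 10^(76.6/10) = 2.246e+09.
L_total = 10·log₁₀(2.246e+09) = 93.51 dB.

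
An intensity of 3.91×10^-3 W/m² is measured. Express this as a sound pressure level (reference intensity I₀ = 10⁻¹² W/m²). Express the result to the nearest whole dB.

L = 10·log₁₀(I/I₀) = 10·log₁₀(3.91×10^-3/10⁻¹²) = 10·log₁₀(3.91×10^9).
L = 10·(0.5922 + 9) = 95.92 dB.

96 dB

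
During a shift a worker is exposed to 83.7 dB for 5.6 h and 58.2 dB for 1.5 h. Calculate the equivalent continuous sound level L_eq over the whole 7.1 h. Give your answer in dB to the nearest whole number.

83 dB

Weight each interval's intensity by its duration and average over T = 7.1 h:
Σ tᵢ·10^(Lᵢ/10) = 5.6·10^(83.7/10) + 1.5·10^(58.2/10) = 1.314e+09.
L_eq = 10·log₁₀(1.314e+09/7.1) = 82.67 dB.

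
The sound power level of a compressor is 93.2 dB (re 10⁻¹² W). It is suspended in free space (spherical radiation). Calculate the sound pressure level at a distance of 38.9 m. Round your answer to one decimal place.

50.4 dB

L_p = L_w − 10·log₁₀(4π·r²) with r = 38.9 m.
4π·r² = 1.902e+04 m², 10·log₁₀ of that is 42.791 dB.
L_p = 93.2 − 42.791 = 50.41 dB.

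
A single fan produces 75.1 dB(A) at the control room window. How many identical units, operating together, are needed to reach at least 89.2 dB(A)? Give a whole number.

26

Need L₁ + 10·log₁₀ N ≥ 89.2, i.e. log₁₀ N ≥ 1.41.
N ≥ 10^(14.1/10) = 25.704, so N = 26.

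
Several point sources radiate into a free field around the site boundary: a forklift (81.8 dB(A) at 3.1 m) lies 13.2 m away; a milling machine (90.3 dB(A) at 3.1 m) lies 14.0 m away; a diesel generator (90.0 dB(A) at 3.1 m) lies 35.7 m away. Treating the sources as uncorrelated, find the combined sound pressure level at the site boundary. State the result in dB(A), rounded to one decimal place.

78.4 dB(A)

Propagate each source to the receiver with L = L_ref − 20·log₁₀(r/r_ref), then add intensities.
forklift: 81.8 − 20·log₁₀(13.2/3.1) = 81.8 − 12.58 = 69.22 dB(A).
milling machine: 90.3 − 20·log₁₀(14.0/3.1) = 90.3 − 13.10 = 77.20 dB(A).
diesel generator: 90.0 − 20·log₁₀(35.7/3.1) = 90.0 − 21.23 = 68.77 dB(A).
Σ 10^(L/10) = 6.843e+07 → L_total = 10·log₁₀(6.843e+07) = 78.35 dB(A).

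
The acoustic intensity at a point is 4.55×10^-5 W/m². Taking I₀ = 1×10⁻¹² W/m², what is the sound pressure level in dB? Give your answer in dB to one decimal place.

I/I₀ = 4.55×10^-5/10⁻¹² = 4.55×10^7, and L = 10·log₁₀(I/I₀).
L = 10·(0.6580 + 7) = 76.58 dB.

76.6 dB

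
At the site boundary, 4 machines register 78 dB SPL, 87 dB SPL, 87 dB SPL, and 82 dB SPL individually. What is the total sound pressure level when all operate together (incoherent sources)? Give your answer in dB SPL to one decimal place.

For uncorrelated sources the intensities add, so convert each level to linear form, sum, and take 10·log₁₀ of the total.
Σ 10^(L/10) = 10^(78/10) + 10^(87/10) + 10^(87/10) + 10^(82/10) = 1.224e+09.
L_total = 10·log₁₀(1.224e+09) = 90.88 dB SPL.

90.9 dB SPL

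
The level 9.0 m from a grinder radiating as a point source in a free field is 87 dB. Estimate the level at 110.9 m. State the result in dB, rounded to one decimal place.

65.2 dB

For a point source, L₂ = L₁ − 20·log₁₀(r₂/r₁).
L₂ = 87 − 20·log₁₀(110.9/9.0) = 87 − 21.814 = 65.19 dB.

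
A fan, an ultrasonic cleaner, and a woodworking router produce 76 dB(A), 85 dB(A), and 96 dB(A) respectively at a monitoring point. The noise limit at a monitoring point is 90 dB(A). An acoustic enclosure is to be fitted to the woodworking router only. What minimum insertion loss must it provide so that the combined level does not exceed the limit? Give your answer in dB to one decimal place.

7.9 dB

The untreated sources together contribute 10^(76/10) + 10^(85/10) = 3.560e+08, i.e. 85.51 dB(A).
The limit corresponds to 10^(90/10) = 1.000e+09; subtracting the fixed part leaves 6.440e+08 for the woodworking router, i.e. 88.09 dB(A).
So the woodworking router must be reduced from 96 to 88.09 dB(A): IL = 7.91 dB.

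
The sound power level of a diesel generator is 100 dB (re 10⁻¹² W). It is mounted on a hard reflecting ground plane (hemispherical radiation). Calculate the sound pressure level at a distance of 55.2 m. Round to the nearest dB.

57 dB

The power spreads over a hemisphere of area 2π·r², so L_p = L_w − 10·log₁₀(2π·r²).
2π·r² = 1.915e+04 m², 10·log₁₀ of that is 42.821 dB.
L_p = 100 − 42.821 = 57.18 dB.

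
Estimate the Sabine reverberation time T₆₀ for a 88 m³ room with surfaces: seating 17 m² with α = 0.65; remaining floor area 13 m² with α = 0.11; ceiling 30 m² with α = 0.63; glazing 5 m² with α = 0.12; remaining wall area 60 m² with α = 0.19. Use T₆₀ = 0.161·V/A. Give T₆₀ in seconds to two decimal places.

Total absorption A = 17·0.65 + 13·0.11 + 30·0.63 + 5·0.12 + 60·0.19 = 43.38 m² sabins.
T₆₀ = 0.161·V/A = 0.161·88/43.38 = 0.327 s.

0.33 s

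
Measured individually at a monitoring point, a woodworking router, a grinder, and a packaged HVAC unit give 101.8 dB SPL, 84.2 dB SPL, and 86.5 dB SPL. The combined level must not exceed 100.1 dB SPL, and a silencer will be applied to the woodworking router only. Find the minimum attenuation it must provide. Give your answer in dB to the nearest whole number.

Fixed contribution from the other sources: Σ 10^(L/10) = 10^(84.2/10) + 10^(86.5/10) = 7.097e+08 (88.51 dB SPL).
The limit corresponds to 10^(100.1/10) = 1.023e+10; subtracting the fixed part leaves 9.523e+09 for the woodworking router, i.e. 99.79 dB SPL.
Required insertion loss = 101.8 − 99.79 = 2.01 dB.

2 dB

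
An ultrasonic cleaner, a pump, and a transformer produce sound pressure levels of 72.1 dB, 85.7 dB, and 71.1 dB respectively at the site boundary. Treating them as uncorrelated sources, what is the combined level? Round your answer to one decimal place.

86.0 dB

Incoherent sources combine by intensity addition: L_total = 10·log₁₀(Σ 10^(L_i/10)).
Σ 10^(L/10) = 10^(72.1/10) + 10^(85.7/10) + 10^(71.1/10) = 4.006e+08.
L_total = 10·log₁₀(4.006e+08) = 86.03 dB.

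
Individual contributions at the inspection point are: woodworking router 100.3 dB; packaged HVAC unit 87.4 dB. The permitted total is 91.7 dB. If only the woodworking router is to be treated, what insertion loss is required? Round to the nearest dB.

The untreated sources together contribute 10^(87.4/10) = 5.495e+08, i.e. 87.40 dB.
The limit corresponds to 10^(91.7/10) = 1.479e+09; subtracting the fixed part leaves 9.296e+08 for the woodworking router, i.e. 89.68 dB.
So the woodworking router must be reduced from 100.3 to 89.68 dB: IL = 10.62 dB.

11 dB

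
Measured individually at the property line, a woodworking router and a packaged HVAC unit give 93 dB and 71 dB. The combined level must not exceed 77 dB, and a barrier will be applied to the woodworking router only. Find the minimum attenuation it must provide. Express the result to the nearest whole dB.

The untreated sources together contribute 10^(71/10) = 1.259e+07, i.e. 71.00 dB.
To meet 77 dB overall, the treated woodworking router may contribute at most 10^(77/10) − 1.259e+07 = 3.753e+07, i.e. 75.74 dB.
Required insertion loss = 93 − 75.74 = 17.26 dB.

17 dB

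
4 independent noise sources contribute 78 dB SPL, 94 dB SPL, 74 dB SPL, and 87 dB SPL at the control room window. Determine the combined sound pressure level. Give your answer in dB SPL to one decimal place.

For uncorrelated sources the intensities add, so convert each level to linear form, sum, and take 10·log₁₀ of the total.
Σ 10^(L/10) = 10^(78/10) + 10^(94/10) + 10^(74/10) + 10^(87/10) = 3.101e+09.
L_total = 10·log₁₀(3.101e+09) = 94.92 dB SPL.

94.9 dB SPL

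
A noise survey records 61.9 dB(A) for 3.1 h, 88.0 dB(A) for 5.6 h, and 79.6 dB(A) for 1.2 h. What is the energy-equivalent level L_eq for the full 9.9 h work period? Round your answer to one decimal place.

L_eq = 10·log₁₀[(1/T)·Σ tᵢ·10^(Lᵢ/10)] with T = 9.9 h.
Σ tᵢ·10^(Lᵢ/10) = 3.1·10^(61.9/10) + 5.6·10^(88.0/10) + 1.2·10^(79.6/10) = 3.648e+09.
L_eq = 10·log₁₀(3.648e+09/9.9) = 85.66 dB(A).

85.7 dB(A)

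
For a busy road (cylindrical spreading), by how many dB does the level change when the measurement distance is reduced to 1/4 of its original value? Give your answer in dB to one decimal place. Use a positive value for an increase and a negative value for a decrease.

+6.0 dB

Line-source spreading: ΔL = −10·log₁₀(r₂/r₁).
ΔL = −10·log₁₀(0.25) = +6.02 dB.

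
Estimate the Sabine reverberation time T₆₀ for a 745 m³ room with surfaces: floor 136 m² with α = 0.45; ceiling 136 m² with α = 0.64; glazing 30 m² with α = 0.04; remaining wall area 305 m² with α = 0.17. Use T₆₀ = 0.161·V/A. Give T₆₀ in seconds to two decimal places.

Summing Sᵢαᵢ: 136·0.45 + 136·0.64 + 30·0.04 + 305·0.17 = 201.29 m².
T₆₀ = 0.161·V/A = 0.161·745/201.29 = 0.596 s.

0.60 s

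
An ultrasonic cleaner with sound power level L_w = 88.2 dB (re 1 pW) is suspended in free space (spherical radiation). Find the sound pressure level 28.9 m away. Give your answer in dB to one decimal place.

Free-field spherical radiation: L_p = L_w − 10·log₁₀(4π·r²), r = 28.9 m.
4π·r² = 1.05e+04 m², 10·log₁₀ of that is 40.210 dB.
L_p = 88.2 − 40.210 = 47.99 dB.

48.0 dB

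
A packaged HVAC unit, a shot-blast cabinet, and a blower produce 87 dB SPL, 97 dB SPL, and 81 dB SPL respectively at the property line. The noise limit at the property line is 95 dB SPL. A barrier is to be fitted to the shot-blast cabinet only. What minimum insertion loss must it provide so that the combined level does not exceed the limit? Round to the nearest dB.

The untreated sources together contribute 10^(87/10) + 10^(81/10) = 6.271e+08, i.e. 87.97 dB SPL.
The limit corresponds to 10^(95/10) = 3.162e+09; subtracting the fixed part leaves 2.535e+09 for the shot-blast cabinet, i.e. 94.04 dB SPL.
Required insertion loss = 97 − 94.04 = 2.96 dB.

3 dB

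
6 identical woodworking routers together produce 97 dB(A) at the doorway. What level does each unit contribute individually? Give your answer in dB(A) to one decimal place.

Dividing the total intensity by 6 lowers the level by 10·log₁₀ 6 = 7.782 dB: L₁ = 97 − 7.782.

89.2 dB(A)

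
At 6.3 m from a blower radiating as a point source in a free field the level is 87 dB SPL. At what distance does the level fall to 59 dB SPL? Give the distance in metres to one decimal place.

For a point source L₁ − L₂ = 20·log₁₀(r₂/r₁), so r₂ = r₁·10^((L₁−L₂)/20).
r₂ = 6.3·10^((87−59)/20) = 6.3·10^(28.0/20) = 158.25 m.

158.2 m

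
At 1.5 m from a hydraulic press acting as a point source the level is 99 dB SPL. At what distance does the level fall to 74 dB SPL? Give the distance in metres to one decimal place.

The 25.0 dB drop corresponds to a distance ratio of 10^(25.0/20) for a point source.
r₂ = 1.5·10^((99−74)/20) = 1.5·10^(25.0/20) = 26.67 m.

26.7 m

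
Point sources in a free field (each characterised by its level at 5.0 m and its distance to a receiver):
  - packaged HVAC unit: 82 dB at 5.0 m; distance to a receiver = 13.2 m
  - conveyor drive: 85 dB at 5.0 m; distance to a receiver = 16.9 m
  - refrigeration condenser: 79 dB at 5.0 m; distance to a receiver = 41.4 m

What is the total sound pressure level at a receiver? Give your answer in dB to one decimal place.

77.1 dB

Propagate each source to the receiver with L = L_ref − 20·log₁₀(r/r_ref), then add intensities.
packaged HVAC unit: 82 − 20·log₁₀(13.2/5.0) = 82 − 8.43 = 73.57 dB.
conveyor drive: 85 − 20·log₁₀(16.9/5.0) = 85 − 10.58 = 74.42 dB.
refrigeration condenser: 79 − 20·log₁₀(41.4/5.0) = 79 − 18.36 = 60.64 dB.
Σ 10^(L/10) = 5.158e+07 → L_total = 10·log₁₀(5.158e+07) = 77.12 dB.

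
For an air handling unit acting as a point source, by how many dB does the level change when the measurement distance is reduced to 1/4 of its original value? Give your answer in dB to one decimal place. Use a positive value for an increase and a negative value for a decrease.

+12.0 dB

A point source loses 6 dB per doubling of distance; generally ΔL = −20·log₁₀(r₂/r₁).
ΔL = −20·log₁₀(0.25) = +12.04 dB.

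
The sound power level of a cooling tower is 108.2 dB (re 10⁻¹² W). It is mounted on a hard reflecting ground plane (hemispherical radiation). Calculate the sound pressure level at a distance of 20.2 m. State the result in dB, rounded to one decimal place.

74.1 dB

Free-field hemispherical radiation: L_p = L_w − 10·log₁₀(2π·r²), r = 20.2 m.
2π·r² = 2564 m², 10·log₁₀ of that is 34.089 dB.
L_p = 108.2 − 34.089 = 74.11 dB.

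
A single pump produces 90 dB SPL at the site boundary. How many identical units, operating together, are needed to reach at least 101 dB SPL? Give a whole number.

N identical sources give L₁ + 10·log₁₀ N, so require 10·log₁₀ N ≥ 101 − 90 = 11.0 dB.
N ≥ 10^(11.0/10) = 12.589, so N = 13.

13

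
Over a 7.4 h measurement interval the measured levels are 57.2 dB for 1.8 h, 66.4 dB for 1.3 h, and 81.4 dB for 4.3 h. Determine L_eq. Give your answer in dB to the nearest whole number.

79 dB

Weight each interval's intensity by its duration and average over T = 7.4 h:
Σ tᵢ·10^(Lᵢ/10) = 1.8·10^(57.2/10) + 1.3·10^(66.4/10) + 4.3·10^(81.4/10) = 6.002e+08.
L_eq = 10·log₁₀(6.002e+08/7.4) = 79.09 dB.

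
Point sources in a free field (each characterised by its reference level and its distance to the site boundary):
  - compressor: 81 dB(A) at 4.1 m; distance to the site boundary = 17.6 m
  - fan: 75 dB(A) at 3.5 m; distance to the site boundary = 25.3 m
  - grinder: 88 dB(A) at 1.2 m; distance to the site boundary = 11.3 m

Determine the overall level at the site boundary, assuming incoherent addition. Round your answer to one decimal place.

Apply inverse-square spreading to bring every level to the receiver, then sum 10^(L/10).
compressor: 81 − 20·log₁₀(17.6/4.1) = 81 − 12.65 = 68.35 dB(A).
fan: 75 − 20·log₁₀(25.3/3.5) = 75 − 17.18 = 57.82 dB(A).
grinder: 88 − 20·log₁₀(11.3/1.2) = 88 − 19.48 = 68.52 dB(A).
Σ 10^(L/10) = 1.455e+07 → L_total = 10·log₁₀(1.455e+07) = 71.63 dB(A).

71.6 dB(A)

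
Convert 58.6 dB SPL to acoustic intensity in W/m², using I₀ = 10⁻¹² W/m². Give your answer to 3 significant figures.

7.24e-07 W/m²

I = I₀·10^(L/10) = 10⁻¹² × 10^(58.6/10) = 10^(-6.140).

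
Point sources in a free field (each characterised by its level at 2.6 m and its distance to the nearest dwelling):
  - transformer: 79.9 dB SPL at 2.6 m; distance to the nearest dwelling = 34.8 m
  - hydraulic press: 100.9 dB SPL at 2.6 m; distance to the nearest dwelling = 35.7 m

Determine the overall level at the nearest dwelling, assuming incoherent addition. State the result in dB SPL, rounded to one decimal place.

78.2 dB SPL

Propagate each source to the receiver with L = L_ref − 20·log₁₀(r/r_ref), then add intensities.
transformer: 79.9 − 20·log₁₀(34.8/2.6) = 79.9 − 22.53 = 57.37 dB SPL.
hydraulic press: 100.9 − 20·log₁₀(35.7/2.6) = 100.9 − 22.75 = 78.15 dB SPL.
Σ 10^(L/10) = 6.580e+07 → L_total = 10·log₁₀(6.580e+07) = 78.18 dB SPL.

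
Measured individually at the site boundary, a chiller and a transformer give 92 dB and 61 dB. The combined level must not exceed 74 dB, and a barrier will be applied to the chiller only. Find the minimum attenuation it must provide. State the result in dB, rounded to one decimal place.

Everything except the chiller sums to 10^(61/10) = 1.259e+06 in linear terms, 61.00 dB.
To meet 74 dB overall, the treated chiller may contribute at most 10^(74/10) − 1.259e+06 = 2.386e+07, i.e. 73.78 dB.
Required insertion loss = 92 − 73.78 = 18.22 dB.

18.2 dB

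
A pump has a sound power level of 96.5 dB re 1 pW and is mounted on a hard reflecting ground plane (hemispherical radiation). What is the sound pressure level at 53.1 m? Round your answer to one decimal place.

Free-field hemispherical radiation: L_p = L_w − 10·log₁₀(2π·r²), r = 53.1 m.
2π·r² = 1.772e+04 m², 10·log₁₀ of that is 42.484 dB.
L_p = 96.5 − 42.484 = 54.02 dB.

54.0 dB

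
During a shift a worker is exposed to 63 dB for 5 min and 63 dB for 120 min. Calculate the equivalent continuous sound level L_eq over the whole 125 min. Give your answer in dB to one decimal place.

L_eq = 10·log₁₀[(1/T)·Σ tᵢ·10^(Lᵢ/10)] with T = 125 min.
Σ tᵢ·10^(Lᵢ/10) = 5·10^(63/10) + 120·10^(63/10) = 2.494e+08.
L_eq = 10·log₁₀(2.494e+08/125) = 63.00 dB.

63.0 dB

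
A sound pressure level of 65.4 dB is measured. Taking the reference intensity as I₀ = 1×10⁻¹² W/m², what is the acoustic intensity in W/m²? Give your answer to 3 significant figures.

3.47e-06 W/m²

I/I₀ = 10^(65.4/10) = 3.467e+06, so I = 3.467e+06 × 10⁻¹² W/m².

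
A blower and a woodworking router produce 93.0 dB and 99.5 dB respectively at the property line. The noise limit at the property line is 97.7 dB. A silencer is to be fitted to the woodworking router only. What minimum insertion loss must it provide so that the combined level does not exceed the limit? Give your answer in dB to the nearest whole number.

4 dB

Everything except the woodworking router sums to 10^(93.0/10) = 1.995e+09 in linear terms, 93.00 dB.
To meet 97.7 dB overall, the treated woodworking router may contribute at most 10^(97.7/10) − 1.995e+09 = 3.893e+09, i.e. 95.90 dB.
So the woodworking router must be reduced from 99.5 to 95.90 dB: IL = 3.60 dB.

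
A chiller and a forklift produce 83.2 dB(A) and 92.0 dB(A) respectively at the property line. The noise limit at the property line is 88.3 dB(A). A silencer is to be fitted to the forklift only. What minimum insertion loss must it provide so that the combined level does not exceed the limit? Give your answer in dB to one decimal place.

5.3 dB

The untreated sources together contribute 10^(83.2/10) = 2.089e+08, i.e. 83.20 dB(A).
To meet 88.3 dB(A) overall, the treated forklift may contribute at most 10^(88.3/10) − 2.089e+08 = 4.672e+08, i.e. 86.69 dB(A).
Required insertion loss = 92.0 − 86.69 = 5.31 dB.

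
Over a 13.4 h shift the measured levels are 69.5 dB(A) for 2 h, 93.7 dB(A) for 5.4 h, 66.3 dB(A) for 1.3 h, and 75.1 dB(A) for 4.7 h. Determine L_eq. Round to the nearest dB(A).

L_eq = 10·log₁₀[(1/T)·Σ tᵢ·10^(Lᵢ/10)] with T = 13.4 h.
Σ tᵢ·10^(Lᵢ/10) = 2·10^(69.5/10) + 5.4·10^(93.7/10) + 1.3·10^(66.3/10) + 4.7·10^(75.1/10) = 1.283e+10.
L_eq = 10·log₁₀(1.283e+10/13.4) = 89.81 dB(A).

90 dB(A)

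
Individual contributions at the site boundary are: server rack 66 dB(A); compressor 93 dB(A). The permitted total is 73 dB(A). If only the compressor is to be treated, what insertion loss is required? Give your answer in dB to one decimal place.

Everything except the compressor sums to 10^(66/10) = 3.981e+06 in linear terms, 66.00 dB(A).
The limit corresponds to 10^(73/10) = 1.995e+07; subtracting the fixed part leaves 1.597e+07 for the compressor, i.e. 72.03 dB(A).
So the compressor must be reduced from 93 to 72.03 dB(A): IL = 20.97 dB.

21.0 dB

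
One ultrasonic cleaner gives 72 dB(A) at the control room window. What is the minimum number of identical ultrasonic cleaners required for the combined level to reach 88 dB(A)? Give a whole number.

The shortfall is 88 − 72 = 16.0 dB, and N units add 10·log₁₀ N, so need 10·log₁₀ N ≥ 16.0.
N ≥ 10^(16.0/10) = 39.811, so N = 40.

40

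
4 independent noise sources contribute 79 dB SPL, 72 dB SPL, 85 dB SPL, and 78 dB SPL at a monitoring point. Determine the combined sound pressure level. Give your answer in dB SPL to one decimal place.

86.8 dB SPL

For uncorrelated sources the intensities add, so convert each level to linear form, sum, and take 10·log₁₀ of the total.
Σ 10^(L/10) = 10^(79/10) + 10^(72/10) + 10^(85/10) + 10^(78/10) = 4.746e+08.
L_total = 10·log₁₀(4.746e+08) = 86.76 dB SPL.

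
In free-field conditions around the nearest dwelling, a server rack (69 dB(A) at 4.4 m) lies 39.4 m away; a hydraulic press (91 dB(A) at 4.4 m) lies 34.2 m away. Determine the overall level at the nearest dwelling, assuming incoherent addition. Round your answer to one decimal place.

73.2 dB(A)

Apply inverse-square spreading to bring every level to the receiver, then sum 10^(L/10).
server rack: 69 − 20·log₁₀(39.4/4.4) = 69 − 19.04 = 49.96 dB(A).
hydraulic press: 91 − 20·log₁₀(34.2/4.4) = 91 − 17.81 = 73.19 dB(A).
Σ 10^(L/10) = 2.094e+07 → L_total = 10·log₁₀(2.094e+07) = 73.21 dB(A).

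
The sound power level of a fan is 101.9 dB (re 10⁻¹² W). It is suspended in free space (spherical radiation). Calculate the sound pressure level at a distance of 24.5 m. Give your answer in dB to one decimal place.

63.1 dB

The power spreads over a sphere of area 4π·r², so L_p = L_w − 10·log₁₀(4π·r²).
4π·r² = 7543 m², 10·log₁₀ of that is 38.775 dB.
L_p = 101.9 − 38.775 = 63.12 dB.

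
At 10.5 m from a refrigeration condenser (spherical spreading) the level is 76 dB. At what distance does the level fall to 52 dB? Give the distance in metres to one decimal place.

The 24.0 dB drop corresponds to a distance ratio of 10^(24.0/20) for a point source.
r₂ = 10.5·10^((76−52)/20) = 10.5·10^(24.0/20) = 166.41 m.

166.4 m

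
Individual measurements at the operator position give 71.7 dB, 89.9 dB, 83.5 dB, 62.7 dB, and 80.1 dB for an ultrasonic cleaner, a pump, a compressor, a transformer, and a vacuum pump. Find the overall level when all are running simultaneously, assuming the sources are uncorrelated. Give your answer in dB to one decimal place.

91.2 dB

For uncorrelated sources the intensities add, so convert each level to linear form, sum, and take 10·log₁₀ of the total.
Σ 10^(L/10) = 10^(71.7/10) + 10^(89.9/10) + 10^(83.5/10) + 10^(62.7/10) + 10^(80.1/10) = 1.320e+09.
L_total = 10·log₁₀(1.320e+09) = 91.21 dB.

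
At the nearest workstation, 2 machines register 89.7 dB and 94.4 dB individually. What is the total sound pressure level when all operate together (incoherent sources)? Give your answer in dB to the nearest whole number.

96 dB

Incoherent sources combine by intensity addition: L_total = 10·log₁₀(Σ 10^(L_i/10)).
Σ 10^(L/10) = 10^(89.7/10) + 10^(94.4/10) = 3.687e+09.
L_total = 10·log₁₀(3.687e+09) = 95.67 dB.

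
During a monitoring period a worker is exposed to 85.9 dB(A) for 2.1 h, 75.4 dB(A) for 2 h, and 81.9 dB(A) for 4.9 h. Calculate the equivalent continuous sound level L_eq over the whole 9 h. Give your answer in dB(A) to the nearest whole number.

Weight each interval's intensity by its duration and average over T = 9 h:
Σ tᵢ·10^(Lᵢ/10) = 2.1·10^(85.9/10) + 2·10^(75.4/10) + 4.9·10^(81.9/10) = 1.645e+09.
L_eq = 10·log₁₀(1.645e+09/9) = 82.62 dB(A).

83 dB(A)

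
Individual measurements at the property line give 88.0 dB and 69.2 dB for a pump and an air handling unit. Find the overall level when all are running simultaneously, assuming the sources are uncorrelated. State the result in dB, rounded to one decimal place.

88.1 dB

Incoherent sources combine by intensity addition: L_total = 10·log₁₀(Σ 10^(L_i/10)).
Σ 10^(L/10) = 10^(88.0/10) + 10^(69.2/10) = 6.393e+08.
L_total = 10·log₁₀(6.393e+08) = 88.06 dB.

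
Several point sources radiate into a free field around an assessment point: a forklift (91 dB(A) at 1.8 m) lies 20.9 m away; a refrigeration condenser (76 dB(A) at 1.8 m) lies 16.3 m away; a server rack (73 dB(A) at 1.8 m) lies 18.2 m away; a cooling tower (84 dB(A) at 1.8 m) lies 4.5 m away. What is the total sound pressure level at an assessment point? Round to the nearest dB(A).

Apply inverse-square spreading to bring every level to the receiver, then sum 10^(L/10).
forklift: 91 − 20·log₁₀(20.9/1.8) = 91 − 21.30 = 69.70 dB(A).
refrigeration condenser: 76 − 20·log₁₀(16.3/1.8) = 76 − 19.14 = 56.86 dB(A).
server rack: 73 − 20·log₁₀(18.2/1.8) = 73 − 20.10 = 52.90 dB(A).
cooling tower: 84 − 20·log₁₀(4.5/1.8) = 84 − 7.96 = 76.04 dB(A).
Σ 10^(L/10) = 5.021e+07 → L_total = 10·log₁₀(5.021e+07) = 77.01 dB(A).

77 dB(A)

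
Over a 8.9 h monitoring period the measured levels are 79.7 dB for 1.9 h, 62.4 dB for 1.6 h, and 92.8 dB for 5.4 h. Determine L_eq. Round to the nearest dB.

91 dB

L_eq = 10·log₁₀[(1/T)·Σ tᵢ·10^(Lᵢ/10)] with T = 8.9 h.
Σ tᵢ·10^(Lᵢ/10) = 1.9·10^(79.7/10) + 1.6·10^(62.4/10) + 5.4·10^(92.8/10) = 1.047e+10.
L_eq = 10·log₁₀(1.047e+10/8.9) = 90.71 dB.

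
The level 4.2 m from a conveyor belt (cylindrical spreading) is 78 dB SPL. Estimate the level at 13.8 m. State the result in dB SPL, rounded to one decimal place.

Cylindrical spreading from a line source gives a 10·log₁₀(r₂/r₁) drop.
L₂ = 78 − 10·log₁₀(13.8/4.2) = 78 − 5.166 = 72.83 dB SPL.

72.8 dB SPL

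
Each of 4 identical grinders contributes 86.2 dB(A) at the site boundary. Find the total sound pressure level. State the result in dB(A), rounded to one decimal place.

L_total = L₁ + 10·log₁₀ N for N identical incoherent sources.
L_total = 86.2 + 10·log₁₀(4) = 86.2 + 6.021 = 92.22 dB(A).

92.2 dB(A)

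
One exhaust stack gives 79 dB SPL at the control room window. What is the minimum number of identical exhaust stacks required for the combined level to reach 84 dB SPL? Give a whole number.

4

The shortfall is 84 − 79 = 5.0 dB, and N units add 10·log₁₀ N, so need 10·log₁₀ N ≥ 5.0.
N ≥ 10^(5.0/10) = 3.162, so N = 4.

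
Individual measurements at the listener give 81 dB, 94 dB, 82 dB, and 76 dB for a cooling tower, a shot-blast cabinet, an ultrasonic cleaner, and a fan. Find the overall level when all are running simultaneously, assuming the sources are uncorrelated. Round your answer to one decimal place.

Incoherent sources combine by intensity addition: L_total = 10·log₁₀(Σ 10^(L_i/10)).
Σ 10^(L/10) = 10^(81/10) + 10^(94/10) + 10^(82/10) + 10^(76/10) = 2.836e+09.
L_total = 10·log₁₀(2.836e+09) = 94.53 dB.

94.5 dB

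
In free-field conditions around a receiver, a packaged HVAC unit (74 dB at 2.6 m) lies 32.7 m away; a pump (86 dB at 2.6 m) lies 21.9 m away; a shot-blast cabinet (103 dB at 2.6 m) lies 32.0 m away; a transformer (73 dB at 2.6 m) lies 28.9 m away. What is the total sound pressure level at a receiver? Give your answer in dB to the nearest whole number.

81 dB

Propagate each source to the receiver with L = L_ref − 20·log₁₀(r/r_ref), then add intensities.
packaged HVAC unit: 74 − 20·log₁₀(32.7/2.6) = 74 − 21.99 = 52.01 dB.
pump: 86 − 20·log₁₀(21.9/2.6) = 86 − 18.51 = 67.49 dB.
shot-blast cabinet: 103 − 20·log₁₀(32.0/2.6) = 103 − 21.80 = 81.20 dB.
transformer: 73 − 20·log₁₀(28.9/2.6) = 73 − 20.92 = 52.08 dB.
Σ 10^(L/10) = 1.377e+08 → L_total = 10·log₁₀(1.377e+08) = 81.39 dB.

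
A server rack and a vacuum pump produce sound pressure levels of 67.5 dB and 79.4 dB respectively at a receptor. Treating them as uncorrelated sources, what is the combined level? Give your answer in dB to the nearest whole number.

Incoherent sources combine by intensity addition: L_total = 10·log₁₀(Σ 10^(L_i/10)).
Σ 10^(L/10) = 10^(67.5/10) + 10^(79.4/10) = 9.272e+07.
L_total = 10·log₁₀(9.272e+07) = 79.67 dB.

80 dB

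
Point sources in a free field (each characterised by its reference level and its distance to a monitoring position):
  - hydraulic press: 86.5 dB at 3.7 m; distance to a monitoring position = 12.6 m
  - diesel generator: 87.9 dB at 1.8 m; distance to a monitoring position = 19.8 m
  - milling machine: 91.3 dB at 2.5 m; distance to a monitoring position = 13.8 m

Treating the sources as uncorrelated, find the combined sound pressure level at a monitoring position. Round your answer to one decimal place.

79.4 dB

First find each source's level at the receiver (point-source: −20·log₁₀(r/r_ref)), then combine on an intensity basis.
hydraulic press: 86.5 − 20·log₁₀(12.6/3.7) = 86.5 − 10.64 = 75.86 dB.
diesel generator: 87.9 − 20·log₁₀(19.8/1.8) = 87.9 − 20.83 = 67.07 dB.
milling machine: 91.3 − 20·log₁₀(13.8/2.5) = 91.3 − 14.84 = 76.46 dB.
Σ 10^(L/10) = 8.788e+07 → L_total = 10·log₁₀(8.788e+07) = 79.44 dB.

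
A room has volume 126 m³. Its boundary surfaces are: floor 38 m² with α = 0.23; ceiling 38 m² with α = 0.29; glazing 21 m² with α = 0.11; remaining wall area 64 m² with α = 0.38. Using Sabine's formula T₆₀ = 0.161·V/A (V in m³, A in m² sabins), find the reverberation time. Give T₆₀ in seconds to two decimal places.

Summing Sᵢαᵢ: 38·0.23 + 38·0.29 + 21·0.11 + 64·0.38 = 46.39 m².
T₆₀ = 0.161 × 126 / 46.39 = 0.437 s.

0.44 s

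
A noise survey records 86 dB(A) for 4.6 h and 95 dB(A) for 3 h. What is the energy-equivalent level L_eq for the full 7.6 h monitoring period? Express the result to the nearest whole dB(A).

Weight each interval's intensity by its duration and average over T = 7.6 h:
Σ tᵢ·10^(Lᵢ/10) = 4.6·10^(86/10) + 3·10^(95/10) = 1.132e+10.
L_eq = 10·log₁₀(1.132e+10/7.6) = 91.73 dB(A).

92 dB(A)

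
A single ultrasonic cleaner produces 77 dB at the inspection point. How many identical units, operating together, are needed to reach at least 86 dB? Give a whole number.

8

The shortfall is 86 − 77 = 9.0 dB, and N units add 10·log₁₀ N, so need 10·log₁₀ N ≥ 9.0.
N ≥ 10^(9.0/10) = 7.943, so N = 8.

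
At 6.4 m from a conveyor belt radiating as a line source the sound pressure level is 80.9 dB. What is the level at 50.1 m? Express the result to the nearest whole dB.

Line-source attenuation: ΔL = 10·log₁₀(r₂/r₁) = 10·log₁₀(50.1/6.4) = 8.937 dB.
L₂ = 80.9 − 10·log₁₀(50.1/6.4) = 80.9 − 8.937 = 71.96 dB.

72 dB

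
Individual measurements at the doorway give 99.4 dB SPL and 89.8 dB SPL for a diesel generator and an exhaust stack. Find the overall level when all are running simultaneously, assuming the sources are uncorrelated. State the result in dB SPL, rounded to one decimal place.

99.9 dB SPL

Incoherent sources combine by intensity addition: L_total = 10·log₁₀(Σ 10^(L_i/10)).
Σ 10^(L/10) = 10^(99.4/10) + 10^(89.8/10) = 9.665e+09.
L_total = 10·log₁₀(9.665e+09) = 99.85 dB SPL.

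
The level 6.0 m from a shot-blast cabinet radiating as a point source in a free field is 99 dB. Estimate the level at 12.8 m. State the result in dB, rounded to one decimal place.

For a point source, L₂ = L₁ − 20·log₁₀(r₂/r₁).
L₂ = 99 − 20·log₁₀(12.8/6.0) = 99 − 6.581 = 92.42 dB.

92.4 dB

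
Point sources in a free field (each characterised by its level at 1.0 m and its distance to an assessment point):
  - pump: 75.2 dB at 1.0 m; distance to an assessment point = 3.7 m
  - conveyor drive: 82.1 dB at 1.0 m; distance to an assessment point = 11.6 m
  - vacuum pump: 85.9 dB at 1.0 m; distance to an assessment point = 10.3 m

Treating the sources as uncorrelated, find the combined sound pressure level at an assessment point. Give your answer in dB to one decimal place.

Propagate each source to the receiver with L = L_ref − 20·log₁₀(r/r_ref), then add intensities.
pump: 75.2 − 20·log₁₀(3.7/1.0) = 75.2 − 11.36 = 63.84 dB.
conveyor drive: 82.1 − 20·log₁₀(11.6/1.0) = 82.1 − 21.29 = 60.81 dB.
vacuum pump: 85.9 − 20·log₁₀(10.3/1.0) = 85.9 − 20.26 = 65.64 dB.
Σ 10^(L/10) = 7.291e+06 → L_total = 10·log₁₀(7.291e+06) = 68.63 dB.

68.6 dB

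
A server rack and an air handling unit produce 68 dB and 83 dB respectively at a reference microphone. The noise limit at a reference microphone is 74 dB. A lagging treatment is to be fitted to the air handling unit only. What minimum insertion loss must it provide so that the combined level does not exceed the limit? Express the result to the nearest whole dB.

10 dB

The untreated sources together contribute 10^(68/10) = 6.310e+06, i.e. 68.00 dB.
To meet 74 dB overall, the treated air handling unit may contribute at most 10^(74/10) − 6.310e+06 = 1.881e+07, i.e. 72.74 dB.
Required insertion loss = 83 − 72.74 = 10.26 dB.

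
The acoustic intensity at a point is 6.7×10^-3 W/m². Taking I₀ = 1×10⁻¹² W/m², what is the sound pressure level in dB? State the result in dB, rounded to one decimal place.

Dividing by I₀ shifts the exponent by 12: I/I₀ = 6.7×10^9.
L = 10·(0.8261 + 9) = 98.26 dB.

98.3 dB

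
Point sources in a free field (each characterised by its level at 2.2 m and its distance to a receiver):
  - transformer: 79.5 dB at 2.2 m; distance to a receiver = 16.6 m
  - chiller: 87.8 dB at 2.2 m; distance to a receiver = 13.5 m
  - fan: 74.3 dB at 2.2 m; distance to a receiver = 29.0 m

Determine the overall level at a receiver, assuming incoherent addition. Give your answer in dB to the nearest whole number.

72 dB

First find each source's level at the receiver (point-source: −20·log₁₀(r/r_ref)), then combine on an intensity basis.
transformer: 79.5 − 20·log₁₀(16.6/2.2) = 79.5 − 17.55 = 61.95 dB.
chiller: 87.8 − 20·log₁₀(13.5/2.2) = 87.8 − 15.76 = 72.04 dB.
fan: 74.3 − 20·log₁₀(29.0/2.2) = 74.3 − 22.40 = 51.90 dB.
Σ 10^(L/10) = 1.772e+07 → L_total = 10·log₁₀(1.772e+07) = 72.49 dB.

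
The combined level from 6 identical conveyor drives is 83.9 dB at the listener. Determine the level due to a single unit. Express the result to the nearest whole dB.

76 dB

6 equal contributions raise the level by 10·log₁₀ 6 = 7.782 dB, so each unit alone gives 83.9 − 7.782.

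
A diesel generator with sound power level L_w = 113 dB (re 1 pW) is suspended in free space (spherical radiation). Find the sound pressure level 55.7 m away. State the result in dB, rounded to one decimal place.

The power spreads over a sphere of area 4π·r², so L_p = L_w − 10·log₁₀(4π·r²).
4π·r² = 3.899e+04 m², 10·log₁₀ of that is 45.909 dB.
L_p = 113 − 45.909 = 67.09 dB.

67.1 dB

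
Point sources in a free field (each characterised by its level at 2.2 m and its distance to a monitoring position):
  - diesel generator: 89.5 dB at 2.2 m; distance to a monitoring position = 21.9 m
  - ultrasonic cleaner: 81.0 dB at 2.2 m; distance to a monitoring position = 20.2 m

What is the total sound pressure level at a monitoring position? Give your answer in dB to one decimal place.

70.2 dB

First find each source's level at the receiver (point-source: −20·log₁₀(r/r_ref)), then combine on an intensity basis.
diesel generator: 89.5 − 20·log₁₀(21.9/2.2) = 89.5 − 19.96 = 69.54 dB.
ultrasonic cleaner: 81.0 − 20·log₁₀(20.2/2.2) = 81.0 − 19.26 = 61.74 dB.
Σ 10^(L/10) = 1.049e+07 → L_total = 10·log₁₀(1.049e+07) = 70.21 dB.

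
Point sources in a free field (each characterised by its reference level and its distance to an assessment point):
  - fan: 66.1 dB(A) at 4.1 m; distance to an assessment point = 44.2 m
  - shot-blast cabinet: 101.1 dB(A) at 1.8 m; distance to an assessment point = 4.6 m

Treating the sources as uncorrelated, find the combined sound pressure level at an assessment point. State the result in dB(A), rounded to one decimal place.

First find each source's level at the receiver (point-source: −20·log₁₀(r/r_ref)), then combine on an intensity basis.
fan: 66.1 − 20·log₁₀(44.2/4.1) = 66.1 − 20.65 = 45.45 dB(A).
shot-blast cabinet: 101.1 − 20·log₁₀(4.6/1.8) = 101.1 − 8.15 = 92.95 dB(A).
Σ 10^(L/10) = 1.973e+09 → L_total = 10·log₁₀(1.973e+09) = 92.95 dB(A).

93.0 dB(A)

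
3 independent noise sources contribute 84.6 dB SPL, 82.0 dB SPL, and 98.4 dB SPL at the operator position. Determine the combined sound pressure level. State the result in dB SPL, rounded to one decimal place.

For uncorrelated sources the intensities add, so convert each level to linear form, sum, and take 10·log₁₀ of the total.
Σ 10^(L/10) = 10^(84.6/10) + 10^(82.0/10) + 10^(98.4/10) = 7.365e+09.
L_total = 10·log₁₀(7.365e+09) = 98.67 dB SPL.

98.7 dB SPL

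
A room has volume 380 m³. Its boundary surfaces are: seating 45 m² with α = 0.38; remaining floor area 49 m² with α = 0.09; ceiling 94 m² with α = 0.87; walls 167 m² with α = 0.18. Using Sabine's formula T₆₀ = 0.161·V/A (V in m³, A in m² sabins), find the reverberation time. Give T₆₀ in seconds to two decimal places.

A = Σ Sᵢαᵢ = 45·0.38 + 49·0.09 + 94·0.87 + 167·0.18 = 133.35 m².
T₆₀ = 0.161·V/A = 0.161·380/133.35 = 0.459 s.

0.46 s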